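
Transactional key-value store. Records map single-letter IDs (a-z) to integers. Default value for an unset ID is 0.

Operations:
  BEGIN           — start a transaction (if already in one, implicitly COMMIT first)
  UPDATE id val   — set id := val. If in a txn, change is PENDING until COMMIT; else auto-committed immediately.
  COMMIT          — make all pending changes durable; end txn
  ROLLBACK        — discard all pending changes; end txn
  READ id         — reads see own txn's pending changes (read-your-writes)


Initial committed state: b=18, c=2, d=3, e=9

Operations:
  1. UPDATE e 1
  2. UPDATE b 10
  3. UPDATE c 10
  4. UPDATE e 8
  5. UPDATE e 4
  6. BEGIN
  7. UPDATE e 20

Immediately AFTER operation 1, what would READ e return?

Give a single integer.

Answer: 1

Derivation:
Initial committed: {b=18, c=2, d=3, e=9}
Op 1: UPDATE e=1 (auto-commit; committed e=1)
After op 1: visible(e) = 1 (pending={}, committed={b=18, c=2, d=3, e=1})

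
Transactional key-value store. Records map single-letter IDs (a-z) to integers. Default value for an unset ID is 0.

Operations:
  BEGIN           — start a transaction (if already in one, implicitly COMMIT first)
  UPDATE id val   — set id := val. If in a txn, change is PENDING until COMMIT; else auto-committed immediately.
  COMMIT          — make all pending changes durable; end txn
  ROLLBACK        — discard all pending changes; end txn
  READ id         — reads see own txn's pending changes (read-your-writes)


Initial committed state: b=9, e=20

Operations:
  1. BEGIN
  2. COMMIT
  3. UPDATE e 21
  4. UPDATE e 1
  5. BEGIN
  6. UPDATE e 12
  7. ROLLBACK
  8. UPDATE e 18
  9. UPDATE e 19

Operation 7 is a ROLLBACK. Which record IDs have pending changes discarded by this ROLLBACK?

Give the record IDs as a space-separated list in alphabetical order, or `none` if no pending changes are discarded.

Initial committed: {b=9, e=20}
Op 1: BEGIN: in_txn=True, pending={}
Op 2: COMMIT: merged [] into committed; committed now {b=9, e=20}
Op 3: UPDATE e=21 (auto-commit; committed e=21)
Op 4: UPDATE e=1 (auto-commit; committed e=1)
Op 5: BEGIN: in_txn=True, pending={}
Op 6: UPDATE e=12 (pending; pending now {e=12})
Op 7: ROLLBACK: discarded pending ['e']; in_txn=False
Op 8: UPDATE e=18 (auto-commit; committed e=18)
Op 9: UPDATE e=19 (auto-commit; committed e=19)
ROLLBACK at op 7 discards: ['e']

Answer: e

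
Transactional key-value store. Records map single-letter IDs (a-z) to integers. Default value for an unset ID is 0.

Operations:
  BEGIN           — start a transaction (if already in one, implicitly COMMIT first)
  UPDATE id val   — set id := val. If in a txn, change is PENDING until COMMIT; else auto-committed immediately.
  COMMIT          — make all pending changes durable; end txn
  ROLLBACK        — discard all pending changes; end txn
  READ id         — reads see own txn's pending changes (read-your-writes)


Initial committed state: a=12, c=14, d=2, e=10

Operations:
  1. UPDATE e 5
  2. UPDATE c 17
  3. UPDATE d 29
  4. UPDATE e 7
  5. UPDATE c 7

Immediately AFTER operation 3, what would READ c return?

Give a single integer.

Answer: 17

Derivation:
Initial committed: {a=12, c=14, d=2, e=10}
Op 1: UPDATE e=5 (auto-commit; committed e=5)
Op 2: UPDATE c=17 (auto-commit; committed c=17)
Op 3: UPDATE d=29 (auto-commit; committed d=29)
After op 3: visible(c) = 17 (pending={}, committed={a=12, c=17, d=29, e=5})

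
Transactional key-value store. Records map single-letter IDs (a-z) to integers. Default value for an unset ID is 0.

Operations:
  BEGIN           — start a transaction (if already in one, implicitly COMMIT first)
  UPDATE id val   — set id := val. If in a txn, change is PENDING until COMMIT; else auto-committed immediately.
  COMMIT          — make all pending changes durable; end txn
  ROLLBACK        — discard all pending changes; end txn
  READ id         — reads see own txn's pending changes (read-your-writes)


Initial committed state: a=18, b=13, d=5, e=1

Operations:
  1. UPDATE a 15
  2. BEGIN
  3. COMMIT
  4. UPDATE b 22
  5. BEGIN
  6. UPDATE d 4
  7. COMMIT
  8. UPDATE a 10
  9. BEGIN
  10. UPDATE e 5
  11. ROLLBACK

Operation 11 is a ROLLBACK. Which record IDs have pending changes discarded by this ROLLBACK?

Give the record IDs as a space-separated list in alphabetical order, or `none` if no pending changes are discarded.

Initial committed: {a=18, b=13, d=5, e=1}
Op 1: UPDATE a=15 (auto-commit; committed a=15)
Op 2: BEGIN: in_txn=True, pending={}
Op 3: COMMIT: merged [] into committed; committed now {a=15, b=13, d=5, e=1}
Op 4: UPDATE b=22 (auto-commit; committed b=22)
Op 5: BEGIN: in_txn=True, pending={}
Op 6: UPDATE d=4 (pending; pending now {d=4})
Op 7: COMMIT: merged ['d'] into committed; committed now {a=15, b=22, d=4, e=1}
Op 8: UPDATE a=10 (auto-commit; committed a=10)
Op 9: BEGIN: in_txn=True, pending={}
Op 10: UPDATE e=5 (pending; pending now {e=5})
Op 11: ROLLBACK: discarded pending ['e']; in_txn=False
ROLLBACK at op 11 discards: ['e']

Answer: e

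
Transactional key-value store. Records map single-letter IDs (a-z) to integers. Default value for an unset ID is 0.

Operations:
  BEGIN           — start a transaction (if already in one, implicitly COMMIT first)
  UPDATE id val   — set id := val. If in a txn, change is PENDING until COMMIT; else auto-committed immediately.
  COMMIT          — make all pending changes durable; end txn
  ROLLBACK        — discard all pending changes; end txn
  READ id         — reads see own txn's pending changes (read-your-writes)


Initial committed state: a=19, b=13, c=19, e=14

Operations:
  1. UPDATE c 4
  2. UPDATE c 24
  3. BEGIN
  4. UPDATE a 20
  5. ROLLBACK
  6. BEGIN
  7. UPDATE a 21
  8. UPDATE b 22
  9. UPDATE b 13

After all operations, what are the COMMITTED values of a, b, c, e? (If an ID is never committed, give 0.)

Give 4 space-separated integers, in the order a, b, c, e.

Initial committed: {a=19, b=13, c=19, e=14}
Op 1: UPDATE c=4 (auto-commit; committed c=4)
Op 2: UPDATE c=24 (auto-commit; committed c=24)
Op 3: BEGIN: in_txn=True, pending={}
Op 4: UPDATE a=20 (pending; pending now {a=20})
Op 5: ROLLBACK: discarded pending ['a']; in_txn=False
Op 6: BEGIN: in_txn=True, pending={}
Op 7: UPDATE a=21 (pending; pending now {a=21})
Op 8: UPDATE b=22 (pending; pending now {a=21, b=22})
Op 9: UPDATE b=13 (pending; pending now {a=21, b=13})
Final committed: {a=19, b=13, c=24, e=14}

Answer: 19 13 24 14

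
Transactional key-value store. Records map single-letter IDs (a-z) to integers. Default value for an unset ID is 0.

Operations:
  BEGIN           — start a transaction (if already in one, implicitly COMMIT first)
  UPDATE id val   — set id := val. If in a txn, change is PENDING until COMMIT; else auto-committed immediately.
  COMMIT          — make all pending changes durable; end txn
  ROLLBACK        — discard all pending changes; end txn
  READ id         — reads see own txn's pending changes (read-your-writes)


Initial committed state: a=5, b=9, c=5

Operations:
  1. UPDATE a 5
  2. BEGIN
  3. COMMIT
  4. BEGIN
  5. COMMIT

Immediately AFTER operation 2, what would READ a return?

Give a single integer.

Initial committed: {a=5, b=9, c=5}
Op 1: UPDATE a=5 (auto-commit; committed a=5)
Op 2: BEGIN: in_txn=True, pending={}
After op 2: visible(a) = 5 (pending={}, committed={a=5, b=9, c=5})

Answer: 5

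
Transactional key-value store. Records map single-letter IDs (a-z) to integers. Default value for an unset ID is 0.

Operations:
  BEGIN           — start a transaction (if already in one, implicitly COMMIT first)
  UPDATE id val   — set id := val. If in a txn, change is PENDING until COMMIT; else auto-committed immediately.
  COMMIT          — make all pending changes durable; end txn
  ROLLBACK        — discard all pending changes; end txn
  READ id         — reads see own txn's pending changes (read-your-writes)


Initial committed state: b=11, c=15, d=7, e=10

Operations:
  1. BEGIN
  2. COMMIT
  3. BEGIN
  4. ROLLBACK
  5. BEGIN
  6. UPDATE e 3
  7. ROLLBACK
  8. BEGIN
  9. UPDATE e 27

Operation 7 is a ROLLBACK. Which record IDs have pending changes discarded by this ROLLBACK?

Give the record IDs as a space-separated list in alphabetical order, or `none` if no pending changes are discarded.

Answer: e

Derivation:
Initial committed: {b=11, c=15, d=7, e=10}
Op 1: BEGIN: in_txn=True, pending={}
Op 2: COMMIT: merged [] into committed; committed now {b=11, c=15, d=7, e=10}
Op 3: BEGIN: in_txn=True, pending={}
Op 4: ROLLBACK: discarded pending []; in_txn=False
Op 5: BEGIN: in_txn=True, pending={}
Op 6: UPDATE e=3 (pending; pending now {e=3})
Op 7: ROLLBACK: discarded pending ['e']; in_txn=False
Op 8: BEGIN: in_txn=True, pending={}
Op 9: UPDATE e=27 (pending; pending now {e=27})
ROLLBACK at op 7 discards: ['e']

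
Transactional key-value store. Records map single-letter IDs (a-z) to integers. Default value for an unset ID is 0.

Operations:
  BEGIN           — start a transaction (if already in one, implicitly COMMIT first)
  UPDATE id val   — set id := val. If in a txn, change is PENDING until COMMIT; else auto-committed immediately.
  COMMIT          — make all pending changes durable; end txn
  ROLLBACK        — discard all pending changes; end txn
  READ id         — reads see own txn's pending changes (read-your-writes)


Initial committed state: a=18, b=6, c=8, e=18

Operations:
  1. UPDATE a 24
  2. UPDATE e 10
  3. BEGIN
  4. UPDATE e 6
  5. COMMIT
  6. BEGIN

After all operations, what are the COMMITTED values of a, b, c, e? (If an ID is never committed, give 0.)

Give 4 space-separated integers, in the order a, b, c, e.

Answer: 24 6 8 6

Derivation:
Initial committed: {a=18, b=6, c=8, e=18}
Op 1: UPDATE a=24 (auto-commit; committed a=24)
Op 2: UPDATE e=10 (auto-commit; committed e=10)
Op 3: BEGIN: in_txn=True, pending={}
Op 4: UPDATE e=6 (pending; pending now {e=6})
Op 5: COMMIT: merged ['e'] into committed; committed now {a=24, b=6, c=8, e=6}
Op 6: BEGIN: in_txn=True, pending={}
Final committed: {a=24, b=6, c=8, e=6}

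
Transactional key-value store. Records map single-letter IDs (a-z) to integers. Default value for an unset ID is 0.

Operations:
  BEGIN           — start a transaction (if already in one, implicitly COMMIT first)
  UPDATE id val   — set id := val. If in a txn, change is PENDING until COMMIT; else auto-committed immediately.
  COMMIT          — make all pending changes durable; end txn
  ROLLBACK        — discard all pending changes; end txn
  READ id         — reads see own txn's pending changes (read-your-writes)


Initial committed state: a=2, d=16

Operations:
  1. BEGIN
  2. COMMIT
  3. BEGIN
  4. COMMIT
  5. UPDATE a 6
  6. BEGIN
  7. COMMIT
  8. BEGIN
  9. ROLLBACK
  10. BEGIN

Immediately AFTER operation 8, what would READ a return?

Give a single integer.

Answer: 6

Derivation:
Initial committed: {a=2, d=16}
Op 1: BEGIN: in_txn=True, pending={}
Op 2: COMMIT: merged [] into committed; committed now {a=2, d=16}
Op 3: BEGIN: in_txn=True, pending={}
Op 4: COMMIT: merged [] into committed; committed now {a=2, d=16}
Op 5: UPDATE a=6 (auto-commit; committed a=6)
Op 6: BEGIN: in_txn=True, pending={}
Op 7: COMMIT: merged [] into committed; committed now {a=6, d=16}
Op 8: BEGIN: in_txn=True, pending={}
After op 8: visible(a) = 6 (pending={}, committed={a=6, d=16})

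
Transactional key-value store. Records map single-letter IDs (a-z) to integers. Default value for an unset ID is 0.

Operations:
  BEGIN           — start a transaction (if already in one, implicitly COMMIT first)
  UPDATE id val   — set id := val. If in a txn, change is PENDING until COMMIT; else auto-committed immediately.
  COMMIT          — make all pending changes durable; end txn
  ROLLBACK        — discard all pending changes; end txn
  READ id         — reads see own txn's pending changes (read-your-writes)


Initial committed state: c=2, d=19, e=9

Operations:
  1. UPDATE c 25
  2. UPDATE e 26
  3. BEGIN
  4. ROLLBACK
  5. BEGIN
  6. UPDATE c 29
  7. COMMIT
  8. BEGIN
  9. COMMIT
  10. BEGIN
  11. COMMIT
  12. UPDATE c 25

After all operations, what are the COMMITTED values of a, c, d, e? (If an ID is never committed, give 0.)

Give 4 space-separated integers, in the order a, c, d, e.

Initial committed: {c=2, d=19, e=9}
Op 1: UPDATE c=25 (auto-commit; committed c=25)
Op 2: UPDATE e=26 (auto-commit; committed e=26)
Op 3: BEGIN: in_txn=True, pending={}
Op 4: ROLLBACK: discarded pending []; in_txn=False
Op 5: BEGIN: in_txn=True, pending={}
Op 6: UPDATE c=29 (pending; pending now {c=29})
Op 7: COMMIT: merged ['c'] into committed; committed now {c=29, d=19, e=26}
Op 8: BEGIN: in_txn=True, pending={}
Op 9: COMMIT: merged [] into committed; committed now {c=29, d=19, e=26}
Op 10: BEGIN: in_txn=True, pending={}
Op 11: COMMIT: merged [] into committed; committed now {c=29, d=19, e=26}
Op 12: UPDATE c=25 (auto-commit; committed c=25)
Final committed: {c=25, d=19, e=26}

Answer: 0 25 19 26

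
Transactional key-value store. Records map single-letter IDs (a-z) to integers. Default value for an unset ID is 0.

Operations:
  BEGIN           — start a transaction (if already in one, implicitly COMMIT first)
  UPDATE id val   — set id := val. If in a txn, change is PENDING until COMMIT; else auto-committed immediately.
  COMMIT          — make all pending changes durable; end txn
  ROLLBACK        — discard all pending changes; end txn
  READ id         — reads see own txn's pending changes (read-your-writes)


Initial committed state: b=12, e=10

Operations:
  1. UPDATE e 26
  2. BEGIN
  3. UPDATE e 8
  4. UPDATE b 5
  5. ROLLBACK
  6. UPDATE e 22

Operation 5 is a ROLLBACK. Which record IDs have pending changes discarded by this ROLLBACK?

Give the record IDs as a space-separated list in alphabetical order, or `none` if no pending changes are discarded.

Initial committed: {b=12, e=10}
Op 1: UPDATE e=26 (auto-commit; committed e=26)
Op 2: BEGIN: in_txn=True, pending={}
Op 3: UPDATE e=8 (pending; pending now {e=8})
Op 4: UPDATE b=5 (pending; pending now {b=5, e=8})
Op 5: ROLLBACK: discarded pending ['b', 'e']; in_txn=False
Op 6: UPDATE e=22 (auto-commit; committed e=22)
ROLLBACK at op 5 discards: ['b', 'e']

Answer: b e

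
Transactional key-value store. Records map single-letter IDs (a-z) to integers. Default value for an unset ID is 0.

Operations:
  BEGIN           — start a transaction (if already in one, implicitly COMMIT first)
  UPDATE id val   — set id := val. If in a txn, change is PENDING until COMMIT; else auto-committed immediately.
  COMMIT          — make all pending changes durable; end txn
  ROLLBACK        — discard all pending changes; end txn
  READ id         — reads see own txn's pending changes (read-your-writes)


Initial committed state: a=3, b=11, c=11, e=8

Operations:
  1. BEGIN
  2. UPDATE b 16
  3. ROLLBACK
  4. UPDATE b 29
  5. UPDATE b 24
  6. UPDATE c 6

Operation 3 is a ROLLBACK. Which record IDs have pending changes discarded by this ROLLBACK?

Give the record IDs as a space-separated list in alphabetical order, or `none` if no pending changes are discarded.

Answer: b

Derivation:
Initial committed: {a=3, b=11, c=11, e=8}
Op 1: BEGIN: in_txn=True, pending={}
Op 2: UPDATE b=16 (pending; pending now {b=16})
Op 3: ROLLBACK: discarded pending ['b']; in_txn=False
Op 4: UPDATE b=29 (auto-commit; committed b=29)
Op 5: UPDATE b=24 (auto-commit; committed b=24)
Op 6: UPDATE c=6 (auto-commit; committed c=6)
ROLLBACK at op 3 discards: ['b']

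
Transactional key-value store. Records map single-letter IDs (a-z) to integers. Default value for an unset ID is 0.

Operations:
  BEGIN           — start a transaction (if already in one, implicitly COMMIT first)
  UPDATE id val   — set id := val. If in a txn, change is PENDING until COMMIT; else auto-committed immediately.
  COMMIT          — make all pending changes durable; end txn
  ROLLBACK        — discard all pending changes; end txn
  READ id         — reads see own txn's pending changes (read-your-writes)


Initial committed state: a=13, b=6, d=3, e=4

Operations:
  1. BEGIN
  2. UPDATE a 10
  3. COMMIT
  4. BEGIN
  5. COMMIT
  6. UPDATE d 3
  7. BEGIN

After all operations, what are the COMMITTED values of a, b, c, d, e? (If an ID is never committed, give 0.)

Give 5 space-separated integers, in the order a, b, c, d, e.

Answer: 10 6 0 3 4

Derivation:
Initial committed: {a=13, b=6, d=3, e=4}
Op 1: BEGIN: in_txn=True, pending={}
Op 2: UPDATE a=10 (pending; pending now {a=10})
Op 3: COMMIT: merged ['a'] into committed; committed now {a=10, b=6, d=3, e=4}
Op 4: BEGIN: in_txn=True, pending={}
Op 5: COMMIT: merged [] into committed; committed now {a=10, b=6, d=3, e=4}
Op 6: UPDATE d=3 (auto-commit; committed d=3)
Op 7: BEGIN: in_txn=True, pending={}
Final committed: {a=10, b=6, d=3, e=4}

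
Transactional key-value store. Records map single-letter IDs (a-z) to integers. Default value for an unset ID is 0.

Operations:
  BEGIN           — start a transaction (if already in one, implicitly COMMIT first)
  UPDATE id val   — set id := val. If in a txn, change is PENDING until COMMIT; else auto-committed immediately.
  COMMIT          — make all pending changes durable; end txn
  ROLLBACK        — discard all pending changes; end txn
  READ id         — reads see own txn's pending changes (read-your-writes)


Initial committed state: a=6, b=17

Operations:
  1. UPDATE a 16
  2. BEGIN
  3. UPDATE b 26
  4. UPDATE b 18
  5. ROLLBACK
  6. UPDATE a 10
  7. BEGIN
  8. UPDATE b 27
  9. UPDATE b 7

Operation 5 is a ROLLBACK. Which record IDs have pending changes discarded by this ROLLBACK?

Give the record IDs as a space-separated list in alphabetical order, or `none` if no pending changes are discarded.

Initial committed: {a=6, b=17}
Op 1: UPDATE a=16 (auto-commit; committed a=16)
Op 2: BEGIN: in_txn=True, pending={}
Op 3: UPDATE b=26 (pending; pending now {b=26})
Op 4: UPDATE b=18 (pending; pending now {b=18})
Op 5: ROLLBACK: discarded pending ['b']; in_txn=False
Op 6: UPDATE a=10 (auto-commit; committed a=10)
Op 7: BEGIN: in_txn=True, pending={}
Op 8: UPDATE b=27 (pending; pending now {b=27})
Op 9: UPDATE b=7 (pending; pending now {b=7})
ROLLBACK at op 5 discards: ['b']

Answer: b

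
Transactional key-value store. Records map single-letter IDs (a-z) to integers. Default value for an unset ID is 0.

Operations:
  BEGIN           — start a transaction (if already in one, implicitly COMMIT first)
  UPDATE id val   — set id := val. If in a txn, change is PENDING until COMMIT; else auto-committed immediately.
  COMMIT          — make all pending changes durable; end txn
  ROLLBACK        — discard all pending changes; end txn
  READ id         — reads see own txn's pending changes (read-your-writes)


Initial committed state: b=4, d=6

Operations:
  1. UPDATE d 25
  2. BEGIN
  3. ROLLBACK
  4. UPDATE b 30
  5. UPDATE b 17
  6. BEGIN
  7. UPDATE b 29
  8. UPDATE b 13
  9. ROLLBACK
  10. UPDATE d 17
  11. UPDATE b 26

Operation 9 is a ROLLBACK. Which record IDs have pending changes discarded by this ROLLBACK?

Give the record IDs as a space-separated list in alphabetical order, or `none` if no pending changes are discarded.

Initial committed: {b=4, d=6}
Op 1: UPDATE d=25 (auto-commit; committed d=25)
Op 2: BEGIN: in_txn=True, pending={}
Op 3: ROLLBACK: discarded pending []; in_txn=False
Op 4: UPDATE b=30 (auto-commit; committed b=30)
Op 5: UPDATE b=17 (auto-commit; committed b=17)
Op 6: BEGIN: in_txn=True, pending={}
Op 7: UPDATE b=29 (pending; pending now {b=29})
Op 8: UPDATE b=13 (pending; pending now {b=13})
Op 9: ROLLBACK: discarded pending ['b']; in_txn=False
Op 10: UPDATE d=17 (auto-commit; committed d=17)
Op 11: UPDATE b=26 (auto-commit; committed b=26)
ROLLBACK at op 9 discards: ['b']

Answer: b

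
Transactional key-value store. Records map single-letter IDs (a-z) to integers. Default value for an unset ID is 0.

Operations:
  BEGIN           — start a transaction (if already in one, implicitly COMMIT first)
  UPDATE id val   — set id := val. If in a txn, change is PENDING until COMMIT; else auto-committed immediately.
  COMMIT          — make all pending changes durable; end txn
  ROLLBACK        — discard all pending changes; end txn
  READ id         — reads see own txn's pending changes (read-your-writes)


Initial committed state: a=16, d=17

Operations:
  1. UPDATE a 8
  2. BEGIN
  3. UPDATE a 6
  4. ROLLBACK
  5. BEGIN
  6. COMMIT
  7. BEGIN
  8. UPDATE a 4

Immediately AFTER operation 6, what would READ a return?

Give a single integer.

Initial committed: {a=16, d=17}
Op 1: UPDATE a=8 (auto-commit; committed a=8)
Op 2: BEGIN: in_txn=True, pending={}
Op 3: UPDATE a=6 (pending; pending now {a=6})
Op 4: ROLLBACK: discarded pending ['a']; in_txn=False
Op 5: BEGIN: in_txn=True, pending={}
Op 6: COMMIT: merged [] into committed; committed now {a=8, d=17}
After op 6: visible(a) = 8 (pending={}, committed={a=8, d=17})

Answer: 8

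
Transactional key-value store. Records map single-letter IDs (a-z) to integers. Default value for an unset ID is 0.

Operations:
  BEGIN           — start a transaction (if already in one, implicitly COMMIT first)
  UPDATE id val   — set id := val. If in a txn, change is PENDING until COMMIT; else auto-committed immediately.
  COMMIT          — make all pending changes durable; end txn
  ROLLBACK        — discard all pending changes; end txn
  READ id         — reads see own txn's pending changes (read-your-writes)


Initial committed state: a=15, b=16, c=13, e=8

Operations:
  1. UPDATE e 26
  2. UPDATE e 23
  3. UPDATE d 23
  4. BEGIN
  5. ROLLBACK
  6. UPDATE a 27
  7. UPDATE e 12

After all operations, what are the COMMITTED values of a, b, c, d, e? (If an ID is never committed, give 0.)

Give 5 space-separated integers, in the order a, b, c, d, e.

Answer: 27 16 13 23 12

Derivation:
Initial committed: {a=15, b=16, c=13, e=8}
Op 1: UPDATE e=26 (auto-commit; committed e=26)
Op 2: UPDATE e=23 (auto-commit; committed e=23)
Op 3: UPDATE d=23 (auto-commit; committed d=23)
Op 4: BEGIN: in_txn=True, pending={}
Op 5: ROLLBACK: discarded pending []; in_txn=False
Op 6: UPDATE a=27 (auto-commit; committed a=27)
Op 7: UPDATE e=12 (auto-commit; committed e=12)
Final committed: {a=27, b=16, c=13, d=23, e=12}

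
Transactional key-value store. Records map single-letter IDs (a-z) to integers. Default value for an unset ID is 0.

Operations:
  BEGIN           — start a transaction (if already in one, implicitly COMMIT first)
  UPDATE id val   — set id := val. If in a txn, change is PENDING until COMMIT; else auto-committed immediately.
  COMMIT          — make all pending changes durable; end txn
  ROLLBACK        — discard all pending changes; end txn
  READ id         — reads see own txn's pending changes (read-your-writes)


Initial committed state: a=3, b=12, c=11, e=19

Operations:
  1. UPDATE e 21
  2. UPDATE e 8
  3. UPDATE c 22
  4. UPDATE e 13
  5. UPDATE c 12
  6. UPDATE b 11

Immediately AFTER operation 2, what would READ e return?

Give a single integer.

Answer: 8

Derivation:
Initial committed: {a=3, b=12, c=11, e=19}
Op 1: UPDATE e=21 (auto-commit; committed e=21)
Op 2: UPDATE e=8 (auto-commit; committed e=8)
After op 2: visible(e) = 8 (pending={}, committed={a=3, b=12, c=11, e=8})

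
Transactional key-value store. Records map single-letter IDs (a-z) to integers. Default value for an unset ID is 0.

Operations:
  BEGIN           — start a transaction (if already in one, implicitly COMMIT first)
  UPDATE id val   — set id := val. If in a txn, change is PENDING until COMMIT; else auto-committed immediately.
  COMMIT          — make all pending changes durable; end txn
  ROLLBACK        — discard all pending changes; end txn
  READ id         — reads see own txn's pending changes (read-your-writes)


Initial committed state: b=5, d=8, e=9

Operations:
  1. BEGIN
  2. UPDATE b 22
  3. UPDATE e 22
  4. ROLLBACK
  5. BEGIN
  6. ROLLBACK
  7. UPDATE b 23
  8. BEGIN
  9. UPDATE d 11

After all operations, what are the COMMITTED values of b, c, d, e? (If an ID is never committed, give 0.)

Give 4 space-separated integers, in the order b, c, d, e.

Answer: 23 0 8 9

Derivation:
Initial committed: {b=5, d=8, e=9}
Op 1: BEGIN: in_txn=True, pending={}
Op 2: UPDATE b=22 (pending; pending now {b=22})
Op 3: UPDATE e=22 (pending; pending now {b=22, e=22})
Op 4: ROLLBACK: discarded pending ['b', 'e']; in_txn=False
Op 5: BEGIN: in_txn=True, pending={}
Op 6: ROLLBACK: discarded pending []; in_txn=False
Op 7: UPDATE b=23 (auto-commit; committed b=23)
Op 8: BEGIN: in_txn=True, pending={}
Op 9: UPDATE d=11 (pending; pending now {d=11})
Final committed: {b=23, d=8, e=9}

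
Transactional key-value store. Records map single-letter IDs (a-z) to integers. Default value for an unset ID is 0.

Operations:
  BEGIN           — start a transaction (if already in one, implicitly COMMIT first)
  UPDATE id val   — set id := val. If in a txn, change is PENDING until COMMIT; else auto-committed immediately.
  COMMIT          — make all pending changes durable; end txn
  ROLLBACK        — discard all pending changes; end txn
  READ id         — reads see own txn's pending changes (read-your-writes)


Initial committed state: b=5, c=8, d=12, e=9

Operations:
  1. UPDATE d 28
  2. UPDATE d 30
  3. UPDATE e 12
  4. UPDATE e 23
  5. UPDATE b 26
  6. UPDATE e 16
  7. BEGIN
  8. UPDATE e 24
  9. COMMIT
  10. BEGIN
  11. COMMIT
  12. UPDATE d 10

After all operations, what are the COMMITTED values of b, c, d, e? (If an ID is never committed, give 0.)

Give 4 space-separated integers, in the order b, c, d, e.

Answer: 26 8 10 24

Derivation:
Initial committed: {b=5, c=8, d=12, e=9}
Op 1: UPDATE d=28 (auto-commit; committed d=28)
Op 2: UPDATE d=30 (auto-commit; committed d=30)
Op 3: UPDATE e=12 (auto-commit; committed e=12)
Op 4: UPDATE e=23 (auto-commit; committed e=23)
Op 5: UPDATE b=26 (auto-commit; committed b=26)
Op 6: UPDATE e=16 (auto-commit; committed e=16)
Op 7: BEGIN: in_txn=True, pending={}
Op 8: UPDATE e=24 (pending; pending now {e=24})
Op 9: COMMIT: merged ['e'] into committed; committed now {b=26, c=8, d=30, e=24}
Op 10: BEGIN: in_txn=True, pending={}
Op 11: COMMIT: merged [] into committed; committed now {b=26, c=8, d=30, e=24}
Op 12: UPDATE d=10 (auto-commit; committed d=10)
Final committed: {b=26, c=8, d=10, e=24}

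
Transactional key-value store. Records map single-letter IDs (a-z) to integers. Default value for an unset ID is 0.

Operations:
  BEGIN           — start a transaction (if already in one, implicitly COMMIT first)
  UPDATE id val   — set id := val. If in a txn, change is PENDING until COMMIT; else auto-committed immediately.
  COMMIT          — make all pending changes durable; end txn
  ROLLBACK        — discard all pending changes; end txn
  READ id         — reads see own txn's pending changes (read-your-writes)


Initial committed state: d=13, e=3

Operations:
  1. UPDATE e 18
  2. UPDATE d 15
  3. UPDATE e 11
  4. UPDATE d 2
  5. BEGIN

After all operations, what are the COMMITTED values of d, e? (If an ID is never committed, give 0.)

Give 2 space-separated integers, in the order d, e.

Initial committed: {d=13, e=3}
Op 1: UPDATE e=18 (auto-commit; committed e=18)
Op 2: UPDATE d=15 (auto-commit; committed d=15)
Op 3: UPDATE e=11 (auto-commit; committed e=11)
Op 4: UPDATE d=2 (auto-commit; committed d=2)
Op 5: BEGIN: in_txn=True, pending={}
Final committed: {d=2, e=11}

Answer: 2 11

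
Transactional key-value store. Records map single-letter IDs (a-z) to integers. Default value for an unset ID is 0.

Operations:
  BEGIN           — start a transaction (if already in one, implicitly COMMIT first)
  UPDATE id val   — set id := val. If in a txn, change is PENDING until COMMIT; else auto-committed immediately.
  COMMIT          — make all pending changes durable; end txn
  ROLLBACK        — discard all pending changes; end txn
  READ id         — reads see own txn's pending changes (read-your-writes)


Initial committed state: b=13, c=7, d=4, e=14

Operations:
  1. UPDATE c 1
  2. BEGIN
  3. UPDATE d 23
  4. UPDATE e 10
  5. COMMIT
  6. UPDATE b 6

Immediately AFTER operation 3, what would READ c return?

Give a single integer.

Answer: 1

Derivation:
Initial committed: {b=13, c=7, d=4, e=14}
Op 1: UPDATE c=1 (auto-commit; committed c=1)
Op 2: BEGIN: in_txn=True, pending={}
Op 3: UPDATE d=23 (pending; pending now {d=23})
After op 3: visible(c) = 1 (pending={d=23}, committed={b=13, c=1, d=4, e=14})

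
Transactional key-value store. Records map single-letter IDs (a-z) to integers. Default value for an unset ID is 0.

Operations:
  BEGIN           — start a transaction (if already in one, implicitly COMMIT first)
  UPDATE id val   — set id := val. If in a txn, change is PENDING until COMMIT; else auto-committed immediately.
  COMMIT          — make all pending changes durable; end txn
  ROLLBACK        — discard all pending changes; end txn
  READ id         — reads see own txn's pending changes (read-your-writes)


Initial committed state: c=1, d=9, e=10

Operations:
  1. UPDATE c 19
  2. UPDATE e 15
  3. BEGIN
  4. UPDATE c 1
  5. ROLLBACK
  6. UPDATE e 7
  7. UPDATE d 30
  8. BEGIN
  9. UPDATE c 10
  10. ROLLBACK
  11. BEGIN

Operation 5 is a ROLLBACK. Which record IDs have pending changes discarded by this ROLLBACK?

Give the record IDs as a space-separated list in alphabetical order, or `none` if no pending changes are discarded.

Answer: c

Derivation:
Initial committed: {c=1, d=9, e=10}
Op 1: UPDATE c=19 (auto-commit; committed c=19)
Op 2: UPDATE e=15 (auto-commit; committed e=15)
Op 3: BEGIN: in_txn=True, pending={}
Op 4: UPDATE c=1 (pending; pending now {c=1})
Op 5: ROLLBACK: discarded pending ['c']; in_txn=False
Op 6: UPDATE e=7 (auto-commit; committed e=7)
Op 7: UPDATE d=30 (auto-commit; committed d=30)
Op 8: BEGIN: in_txn=True, pending={}
Op 9: UPDATE c=10 (pending; pending now {c=10})
Op 10: ROLLBACK: discarded pending ['c']; in_txn=False
Op 11: BEGIN: in_txn=True, pending={}
ROLLBACK at op 5 discards: ['c']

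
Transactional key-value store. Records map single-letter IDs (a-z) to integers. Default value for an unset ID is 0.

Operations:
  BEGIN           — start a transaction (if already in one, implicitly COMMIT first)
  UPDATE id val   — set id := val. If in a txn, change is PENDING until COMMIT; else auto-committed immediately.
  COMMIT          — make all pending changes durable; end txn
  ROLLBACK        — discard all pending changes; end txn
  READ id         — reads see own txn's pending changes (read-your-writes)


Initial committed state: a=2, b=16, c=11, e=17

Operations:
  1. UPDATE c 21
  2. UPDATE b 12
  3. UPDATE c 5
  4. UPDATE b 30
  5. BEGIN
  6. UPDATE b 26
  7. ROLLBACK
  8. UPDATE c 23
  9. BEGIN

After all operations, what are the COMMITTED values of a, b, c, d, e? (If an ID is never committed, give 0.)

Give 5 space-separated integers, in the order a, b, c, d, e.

Answer: 2 30 23 0 17

Derivation:
Initial committed: {a=2, b=16, c=11, e=17}
Op 1: UPDATE c=21 (auto-commit; committed c=21)
Op 2: UPDATE b=12 (auto-commit; committed b=12)
Op 3: UPDATE c=5 (auto-commit; committed c=5)
Op 4: UPDATE b=30 (auto-commit; committed b=30)
Op 5: BEGIN: in_txn=True, pending={}
Op 6: UPDATE b=26 (pending; pending now {b=26})
Op 7: ROLLBACK: discarded pending ['b']; in_txn=False
Op 8: UPDATE c=23 (auto-commit; committed c=23)
Op 9: BEGIN: in_txn=True, pending={}
Final committed: {a=2, b=30, c=23, e=17}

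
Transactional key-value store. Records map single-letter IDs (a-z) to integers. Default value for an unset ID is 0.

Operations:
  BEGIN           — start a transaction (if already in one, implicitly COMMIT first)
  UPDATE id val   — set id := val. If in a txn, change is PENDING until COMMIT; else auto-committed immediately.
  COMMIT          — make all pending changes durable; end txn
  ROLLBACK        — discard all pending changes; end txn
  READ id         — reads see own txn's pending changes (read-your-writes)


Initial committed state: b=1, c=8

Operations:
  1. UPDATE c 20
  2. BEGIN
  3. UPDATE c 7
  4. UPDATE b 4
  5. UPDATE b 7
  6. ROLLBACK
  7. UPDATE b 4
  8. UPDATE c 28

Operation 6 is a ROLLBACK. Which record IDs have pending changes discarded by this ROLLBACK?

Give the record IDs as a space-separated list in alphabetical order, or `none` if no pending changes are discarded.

Initial committed: {b=1, c=8}
Op 1: UPDATE c=20 (auto-commit; committed c=20)
Op 2: BEGIN: in_txn=True, pending={}
Op 3: UPDATE c=7 (pending; pending now {c=7})
Op 4: UPDATE b=4 (pending; pending now {b=4, c=7})
Op 5: UPDATE b=7 (pending; pending now {b=7, c=7})
Op 6: ROLLBACK: discarded pending ['b', 'c']; in_txn=False
Op 7: UPDATE b=4 (auto-commit; committed b=4)
Op 8: UPDATE c=28 (auto-commit; committed c=28)
ROLLBACK at op 6 discards: ['b', 'c']

Answer: b c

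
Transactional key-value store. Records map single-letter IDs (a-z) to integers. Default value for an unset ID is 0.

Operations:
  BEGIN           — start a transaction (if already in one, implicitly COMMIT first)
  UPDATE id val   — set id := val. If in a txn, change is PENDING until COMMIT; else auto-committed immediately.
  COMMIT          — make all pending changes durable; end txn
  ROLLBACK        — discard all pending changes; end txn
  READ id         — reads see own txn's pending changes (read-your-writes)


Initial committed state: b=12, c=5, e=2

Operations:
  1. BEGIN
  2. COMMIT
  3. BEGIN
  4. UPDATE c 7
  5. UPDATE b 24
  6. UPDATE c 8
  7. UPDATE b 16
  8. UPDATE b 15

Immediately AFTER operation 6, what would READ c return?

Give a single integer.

Answer: 8

Derivation:
Initial committed: {b=12, c=5, e=2}
Op 1: BEGIN: in_txn=True, pending={}
Op 2: COMMIT: merged [] into committed; committed now {b=12, c=5, e=2}
Op 3: BEGIN: in_txn=True, pending={}
Op 4: UPDATE c=7 (pending; pending now {c=7})
Op 5: UPDATE b=24 (pending; pending now {b=24, c=7})
Op 6: UPDATE c=8 (pending; pending now {b=24, c=8})
After op 6: visible(c) = 8 (pending={b=24, c=8}, committed={b=12, c=5, e=2})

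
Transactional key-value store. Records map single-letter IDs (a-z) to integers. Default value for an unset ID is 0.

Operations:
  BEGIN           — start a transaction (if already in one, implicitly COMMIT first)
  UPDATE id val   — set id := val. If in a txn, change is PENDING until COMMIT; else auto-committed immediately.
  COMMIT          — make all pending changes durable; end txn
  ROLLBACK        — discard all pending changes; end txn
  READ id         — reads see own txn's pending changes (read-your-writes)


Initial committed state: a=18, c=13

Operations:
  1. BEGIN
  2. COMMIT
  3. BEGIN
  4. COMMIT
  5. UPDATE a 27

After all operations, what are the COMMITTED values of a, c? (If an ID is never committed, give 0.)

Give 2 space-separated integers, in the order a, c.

Answer: 27 13

Derivation:
Initial committed: {a=18, c=13}
Op 1: BEGIN: in_txn=True, pending={}
Op 2: COMMIT: merged [] into committed; committed now {a=18, c=13}
Op 3: BEGIN: in_txn=True, pending={}
Op 4: COMMIT: merged [] into committed; committed now {a=18, c=13}
Op 5: UPDATE a=27 (auto-commit; committed a=27)
Final committed: {a=27, c=13}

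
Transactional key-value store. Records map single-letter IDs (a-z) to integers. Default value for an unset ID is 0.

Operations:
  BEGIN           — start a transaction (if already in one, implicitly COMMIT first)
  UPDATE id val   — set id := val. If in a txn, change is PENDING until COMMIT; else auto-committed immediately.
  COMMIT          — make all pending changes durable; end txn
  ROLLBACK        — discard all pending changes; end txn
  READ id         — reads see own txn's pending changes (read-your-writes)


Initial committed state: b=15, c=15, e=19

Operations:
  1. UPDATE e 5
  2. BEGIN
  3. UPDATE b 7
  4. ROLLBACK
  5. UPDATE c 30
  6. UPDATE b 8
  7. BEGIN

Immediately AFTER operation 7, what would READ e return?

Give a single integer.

Answer: 5

Derivation:
Initial committed: {b=15, c=15, e=19}
Op 1: UPDATE e=5 (auto-commit; committed e=5)
Op 2: BEGIN: in_txn=True, pending={}
Op 3: UPDATE b=7 (pending; pending now {b=7})
Op 4: ROLLBACK: discarded pending ['b']; in_txn=False
Op 5: UPDATE c=30 (auto-commit; committed c=30)
Op 6: UPDATE b=8 (auto-commit; committed b=8)
Op 7: BEGIN: in_txn=True, pending={}
After op 7: visible(e) = 5 (pending={}, committed={b=8, c=30, e=5})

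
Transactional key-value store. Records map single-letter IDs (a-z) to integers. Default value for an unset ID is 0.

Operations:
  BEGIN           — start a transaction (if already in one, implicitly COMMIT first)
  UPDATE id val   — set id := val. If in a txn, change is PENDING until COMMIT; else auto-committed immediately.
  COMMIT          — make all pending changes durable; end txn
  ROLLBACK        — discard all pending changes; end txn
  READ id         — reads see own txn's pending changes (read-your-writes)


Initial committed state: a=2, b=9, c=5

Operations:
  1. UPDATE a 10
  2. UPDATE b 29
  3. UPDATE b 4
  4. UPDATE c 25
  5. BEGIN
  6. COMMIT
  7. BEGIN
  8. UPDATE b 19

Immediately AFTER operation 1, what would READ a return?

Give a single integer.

Answer: 10

Derivation:
Initial committed: {a=2, b=9, c=5}
Op 1: UPDATE a=10 (auto-commit; committed a=10)
After op 1: visible(a) = 10 (pending={}, committed={a=10, b=9, c=5})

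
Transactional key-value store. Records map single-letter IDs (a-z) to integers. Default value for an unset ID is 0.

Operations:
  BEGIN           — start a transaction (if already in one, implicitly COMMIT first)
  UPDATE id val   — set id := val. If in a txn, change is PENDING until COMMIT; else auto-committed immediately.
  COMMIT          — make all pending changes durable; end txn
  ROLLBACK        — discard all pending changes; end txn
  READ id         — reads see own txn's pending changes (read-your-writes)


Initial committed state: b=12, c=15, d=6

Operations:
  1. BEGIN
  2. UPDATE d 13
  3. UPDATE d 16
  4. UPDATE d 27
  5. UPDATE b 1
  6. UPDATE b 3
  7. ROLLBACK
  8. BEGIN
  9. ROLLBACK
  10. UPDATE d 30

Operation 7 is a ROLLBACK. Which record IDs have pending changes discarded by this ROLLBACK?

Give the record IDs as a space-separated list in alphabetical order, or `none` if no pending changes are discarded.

Answer: b d

Derivation:
Initial committed: {b=12, c=15, d=6}
Op 1: BEGIN: in_txn=True, pending={}
Op 2: UPDATE d=13 (pending; pending now {d=13})
Op 3: UPDATE d=16 (pending; pending now {d=16})
Op 4: UPDATE d=27 (pending; pending now {d=27})
Op 5: UPDATE b=1 (pending; pending now {b=1, d=27})
Op 6: UPDATE b=3 (pending; pending now {b=3, d=27})
Op 7: ROLLBACK: discarded pending ['b', 'd']; in_txn=False
Op 8: BEGIN: in_txn=True, pending={}
Op 9: ROLLBACK: discarded pending []; in_txn=False
Op 10: UPDATE d=30 (auto-commit; committed d=30)
ROLLBACK at op 7 discards: ['b', 'd']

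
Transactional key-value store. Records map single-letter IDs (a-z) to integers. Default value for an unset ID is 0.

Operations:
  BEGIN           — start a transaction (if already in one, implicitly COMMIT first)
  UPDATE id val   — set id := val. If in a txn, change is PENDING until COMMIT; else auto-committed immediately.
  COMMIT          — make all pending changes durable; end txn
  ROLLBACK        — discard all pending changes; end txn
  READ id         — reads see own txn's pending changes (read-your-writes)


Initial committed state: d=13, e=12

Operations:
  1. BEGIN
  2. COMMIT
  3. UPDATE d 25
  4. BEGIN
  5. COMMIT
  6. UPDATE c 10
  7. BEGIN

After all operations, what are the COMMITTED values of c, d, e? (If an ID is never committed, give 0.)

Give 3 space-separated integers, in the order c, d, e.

Initial committed: {d=13, e=12}
Op 1: BEGIN: in_txn=True, pending={}
Op 2: COMMIT: merged [] into committed; committed now {d=13, e=12}
Op 3: UPDATE d=25 (auto-commit; committed d=25)
Op 4: BEGIN: in_txn=True, pending={}
Op 5: COMMIT: merged [] into committed; committed now {d=25, e=12}
Op 6: UPDATE c=10 (auto-commit; committed c=10)
Op 7: BEGIN: in_txn=True, pending={}
Final committed: {c=10, d=25, e=12}

Answer: 10 25 12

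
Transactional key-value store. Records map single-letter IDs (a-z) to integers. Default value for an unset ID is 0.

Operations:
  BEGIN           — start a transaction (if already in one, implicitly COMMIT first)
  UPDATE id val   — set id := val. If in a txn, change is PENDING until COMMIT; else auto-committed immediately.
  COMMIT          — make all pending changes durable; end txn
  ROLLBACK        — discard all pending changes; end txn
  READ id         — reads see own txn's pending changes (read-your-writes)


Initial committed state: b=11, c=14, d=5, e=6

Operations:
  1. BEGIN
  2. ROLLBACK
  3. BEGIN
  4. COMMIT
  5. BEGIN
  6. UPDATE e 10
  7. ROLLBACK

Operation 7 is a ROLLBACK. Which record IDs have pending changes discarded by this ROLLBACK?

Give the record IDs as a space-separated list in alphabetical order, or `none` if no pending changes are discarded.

Answer: e

Derivation:
Initial committed: {b=11, c=14, d=5, e=6}
Op 1: BEGIN: in_txn=True, pending={}
Op 2: ROLLBACK: discarded pending []; in_txn=False
Op 3: BEGIN: in_txn=True, pending={}
Op 4: COMMIT: merged [] into committed; committed now {b=11, c=14, d=5, e=6}
Op 5: BEGIN: in_txn=True, pending={}
Op 6: UPDATE e=10 (pending; pending now {e=10})
Op 7: ROLLBACK: discarded pending ['e']; in_txn=False
ROLLBACK at op 7 discards: ['e']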